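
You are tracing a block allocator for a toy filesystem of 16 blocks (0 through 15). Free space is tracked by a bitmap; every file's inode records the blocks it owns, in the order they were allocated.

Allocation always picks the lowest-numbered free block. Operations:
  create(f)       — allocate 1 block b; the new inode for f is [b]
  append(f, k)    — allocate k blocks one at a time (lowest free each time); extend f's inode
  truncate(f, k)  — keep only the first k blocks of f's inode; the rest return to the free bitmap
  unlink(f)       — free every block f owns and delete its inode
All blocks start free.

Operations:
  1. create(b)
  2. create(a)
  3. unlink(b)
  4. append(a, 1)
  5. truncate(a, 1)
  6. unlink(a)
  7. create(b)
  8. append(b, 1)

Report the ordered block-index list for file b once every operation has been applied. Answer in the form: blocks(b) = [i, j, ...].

after create(b) → b:[0]  free=[F...............]
after create(a) → a:[1], b:[0]  free=[FF..............]
after unlink(b) → a:[1]  free=[.F..............]
after append(a, 1) → a:[1, 0]  free=[FF..............]
after truncate(a, 1) → a:[1]  free=[.F..............]
after unlink(a) →   free=[................]
after create(b) → b:[0]  free=[F...............]
after append(b, 1) → b:[0, 1]  free=[FF..............]

blocks(b) = [0, 1]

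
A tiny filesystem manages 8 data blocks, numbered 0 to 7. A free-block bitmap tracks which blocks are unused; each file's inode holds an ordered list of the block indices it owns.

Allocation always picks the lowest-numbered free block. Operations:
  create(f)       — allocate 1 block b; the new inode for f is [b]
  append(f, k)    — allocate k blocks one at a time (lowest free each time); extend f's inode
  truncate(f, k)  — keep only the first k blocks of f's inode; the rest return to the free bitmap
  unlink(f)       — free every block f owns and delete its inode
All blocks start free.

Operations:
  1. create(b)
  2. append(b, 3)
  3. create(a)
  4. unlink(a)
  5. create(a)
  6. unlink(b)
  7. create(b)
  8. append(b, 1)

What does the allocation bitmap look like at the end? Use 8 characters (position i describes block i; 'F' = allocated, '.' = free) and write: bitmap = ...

bitmap = FF..F...

create(b): bitmap=F....... | b=[0]
append(b, 3): bitmap=FFFF.... | b=[0, 1, 2, 3]
create(a): bitmap=FFFFF... | a=[4] b=[0, 1, 2, 3]
unlink(a): bitmap=FFFF.... | b=[0, 1, 2, 3]
create(a): bitmap=FFFFF... | a=[4] b=[0, 1, 2, 3]
unlink(b): bitmap=....F... | a=[4]
create(b): bitmap=F...F... | a=[4] b=[0]
append(b, 1): bitmap=FF..F... | a=[4] b=[0, 1]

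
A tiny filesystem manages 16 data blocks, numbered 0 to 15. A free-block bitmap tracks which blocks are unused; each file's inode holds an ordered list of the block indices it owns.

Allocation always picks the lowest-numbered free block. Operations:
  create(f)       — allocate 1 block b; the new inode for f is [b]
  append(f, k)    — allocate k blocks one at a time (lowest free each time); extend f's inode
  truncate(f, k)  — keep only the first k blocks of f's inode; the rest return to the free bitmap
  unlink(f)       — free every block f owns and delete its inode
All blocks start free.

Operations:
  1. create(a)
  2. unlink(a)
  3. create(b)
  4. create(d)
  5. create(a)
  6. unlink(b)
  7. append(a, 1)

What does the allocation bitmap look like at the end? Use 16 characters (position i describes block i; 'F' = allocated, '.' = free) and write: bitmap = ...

  1. create(a)  ⇒  F...............  {a→[0]}
  2. unlink(a)  ⇒  ................  {}
  3. create(b)  ⇒  F...............  {b→[0]}
  4. create(d)  ⇒  FF..............  {b→[0]; d→[1]}
  5. create(a)  ⇒  FFF.............  {a→[2]; b→[0]; d→[1]}
  6. unlink(b)  ⇒  .FF.............  {a→[2]; d→[1]}
  7. append(a, 1)  ⇒  FFF.............  {a→[2, 0]; d→[1]}

bitmap = FFF.............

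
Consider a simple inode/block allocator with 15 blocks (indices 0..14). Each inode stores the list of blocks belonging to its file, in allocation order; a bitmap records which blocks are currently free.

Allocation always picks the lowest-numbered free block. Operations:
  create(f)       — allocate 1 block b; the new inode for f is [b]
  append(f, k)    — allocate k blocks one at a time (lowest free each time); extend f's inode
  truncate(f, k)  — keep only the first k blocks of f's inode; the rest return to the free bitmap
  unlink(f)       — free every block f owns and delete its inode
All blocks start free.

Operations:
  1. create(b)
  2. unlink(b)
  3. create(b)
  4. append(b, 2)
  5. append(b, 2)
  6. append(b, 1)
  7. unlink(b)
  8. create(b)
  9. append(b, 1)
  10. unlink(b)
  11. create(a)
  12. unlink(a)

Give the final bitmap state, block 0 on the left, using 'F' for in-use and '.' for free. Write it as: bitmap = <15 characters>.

  1. create(b)  ⇒  F..............  {b→[0]}
  2. unlink(b)  ⇒  ...............  {}
  3. create(b)  ⇒  F..............  {b→[0]}
  4. append(b, 2)  ⇒  FFF............  {b→[0, 1, 2]}
  5. append(b, 2)  ⇒  FFFFF..........  {b→[0, 1, 2, 3, 4]}
  6. append(b, 1)  ⇒  FFFFFF.........  {b→[0, 1, 2, 3, 4, 5]}
  7. unlink(b)  ⇒  ...............  {}
  8. create(b)  ⇒  F..............  {b→[0]}
  9. append(b, 1)  ⇒  FF.............  {b→[0, 1]}
  10. unlink(b)  ⇒  ...............  {}
  11. create(a)  ⇒  F..............  {a→[0]}
  12. unlink(a)  ⇒  ...............  {}

bitmap = ...............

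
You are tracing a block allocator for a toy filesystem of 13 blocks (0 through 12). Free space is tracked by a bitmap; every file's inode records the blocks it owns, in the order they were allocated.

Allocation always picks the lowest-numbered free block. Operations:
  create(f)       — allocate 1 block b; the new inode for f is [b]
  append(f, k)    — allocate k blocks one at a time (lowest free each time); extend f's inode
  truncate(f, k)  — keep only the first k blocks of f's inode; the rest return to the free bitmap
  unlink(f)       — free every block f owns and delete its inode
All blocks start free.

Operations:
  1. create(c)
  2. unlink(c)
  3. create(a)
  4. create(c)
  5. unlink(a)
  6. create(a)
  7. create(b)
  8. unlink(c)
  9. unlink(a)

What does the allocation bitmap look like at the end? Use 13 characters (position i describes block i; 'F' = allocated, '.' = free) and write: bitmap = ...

  1. create(c)  ⇒  F............  {c→[0]}
  2. unlink(c)  ⇒  .............  {}
  3. create(a)  ⇒  F............  {a→[0]}
  4. create(c)  ⇒  FF...........  {a→[0]; c→[1]}
  5. unlink(a)  ⇒  .F...........  {c→[1]}
  6. create(a)  ⇒  FF...........  {a→[0]; c→[1]}
  7. create(b)  ⇒  FFF..........  {a→[0]; b→[2]; c→[1]}
  8. unlink(c)  ⇒  F.F..........  {a→[0]; b→[2]}
  9. unlink(a)  ⇒  ..F..........  {b→[2]}

bitmap = ..F..........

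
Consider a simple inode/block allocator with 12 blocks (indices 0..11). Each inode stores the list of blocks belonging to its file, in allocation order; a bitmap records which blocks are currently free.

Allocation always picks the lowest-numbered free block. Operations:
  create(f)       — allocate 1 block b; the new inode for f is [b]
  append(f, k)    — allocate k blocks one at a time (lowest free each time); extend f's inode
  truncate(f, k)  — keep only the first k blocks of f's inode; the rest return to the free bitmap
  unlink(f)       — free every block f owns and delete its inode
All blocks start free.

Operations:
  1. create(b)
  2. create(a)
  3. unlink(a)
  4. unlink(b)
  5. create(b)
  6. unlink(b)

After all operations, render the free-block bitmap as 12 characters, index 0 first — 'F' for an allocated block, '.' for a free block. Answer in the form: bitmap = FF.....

bitmap = ............

[1] create(b) — b=0 (map F...........)
[2] create(a) — a=1 b=0 (map FF..........)
[3] unlink(a) — b=0 (map F...........)
[4] unlink(b) —  (map ............)
[5] create(b) — b=0 (map F...........)
[6] unlink(b) —  (map ............)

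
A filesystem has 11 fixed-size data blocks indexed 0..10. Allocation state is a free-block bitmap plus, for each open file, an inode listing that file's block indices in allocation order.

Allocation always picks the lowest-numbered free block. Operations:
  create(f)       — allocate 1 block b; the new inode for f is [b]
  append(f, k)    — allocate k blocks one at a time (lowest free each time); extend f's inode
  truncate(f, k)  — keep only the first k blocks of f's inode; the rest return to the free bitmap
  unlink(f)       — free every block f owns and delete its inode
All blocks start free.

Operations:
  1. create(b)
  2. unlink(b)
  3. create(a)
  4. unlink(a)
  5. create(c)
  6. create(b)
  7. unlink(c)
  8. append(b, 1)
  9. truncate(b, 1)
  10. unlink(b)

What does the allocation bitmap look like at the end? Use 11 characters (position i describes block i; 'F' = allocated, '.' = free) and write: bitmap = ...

create(b): bitmap=F.......... | b=[0]
unlink(b): bitmap=........... | 
create(a): bitmap=F.......... | a=[0]
unlink(a): bitmap=........... | 
create(c): bitmap=F.......... | c=[0]
create(b): bitmap=FF......... | b=[1] c=[0]
unlink(c): bitmap=.F......... | b=[1]
append(b, 1): bitmap=FF......... | b=[1, 0]
truncate(b, 1): bitmap=.F......... | b=[1]
unlink(b): bitmap=........... | 

bitmap = ...........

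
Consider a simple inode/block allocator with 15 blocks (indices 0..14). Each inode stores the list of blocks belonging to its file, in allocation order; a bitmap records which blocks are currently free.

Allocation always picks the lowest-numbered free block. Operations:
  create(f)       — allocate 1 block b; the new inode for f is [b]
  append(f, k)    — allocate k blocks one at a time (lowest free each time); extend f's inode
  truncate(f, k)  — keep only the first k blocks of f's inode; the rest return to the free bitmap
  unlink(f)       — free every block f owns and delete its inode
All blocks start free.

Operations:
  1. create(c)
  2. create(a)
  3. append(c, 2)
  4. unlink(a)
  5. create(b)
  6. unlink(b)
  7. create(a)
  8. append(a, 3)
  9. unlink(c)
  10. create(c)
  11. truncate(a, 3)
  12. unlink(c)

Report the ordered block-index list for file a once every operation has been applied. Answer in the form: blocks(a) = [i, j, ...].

after create(c) → c:[0]  free=[F..............]
after create(a) → a:[1], c:[0]  free=[FF.............]
after append(c, 2) → a:[1], c:[0, 2, 3]  free=[FFFF...........]
after unlink(a) → c:[0, 2, 3]  free=[F.FF...........]
after create(b) → b:[1], c:[0, 2, 3]  free=[FFFF...........]
after unlink(b) → c:[0, 2, 3]  free=[F.FF...........]
after create(a) → a:[1], c:[0, 2, 3]  free=[FFFF...........]
after append(a, 3) → a:[1, 4, 5, 6], c:[0, 2, 3]  free=[FFFFFFF........]
after unlink(c) → a:[1, 4, 5, 6]  free=[.F..FFF........]
after create(c) → a:[1, 4, 5, 6], c:[0]  free=[FF..FFF........]
after truncate(a, 3) → a:[1, 4, 5], c:[0]  free=[FF..FF.........]
after unlink(c) → a:[1, 4, 5]  free=[.F..FF.........]

blocks(a) = [1, 4, 5]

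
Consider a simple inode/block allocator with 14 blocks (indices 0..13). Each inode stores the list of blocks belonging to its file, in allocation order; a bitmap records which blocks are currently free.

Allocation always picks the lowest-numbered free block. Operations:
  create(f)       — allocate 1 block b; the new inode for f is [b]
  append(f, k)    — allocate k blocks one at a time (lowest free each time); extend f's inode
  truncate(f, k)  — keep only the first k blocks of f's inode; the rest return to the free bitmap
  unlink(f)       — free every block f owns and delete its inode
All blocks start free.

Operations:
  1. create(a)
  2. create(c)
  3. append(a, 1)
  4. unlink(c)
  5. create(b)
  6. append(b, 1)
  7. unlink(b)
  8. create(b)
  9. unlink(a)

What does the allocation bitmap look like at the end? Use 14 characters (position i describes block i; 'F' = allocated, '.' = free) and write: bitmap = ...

  1. create(a)  ⇒  F.............  {a→[0]}
  2. create(c)  ⇒  FF............  {a→[0]; c→[1]}
  3. append(a, 1)  ⇒  FFF...........  {a→[0, 2]; c→[1]}
  4. unlink(c)  ⇒  F.F...........  {a→[0, 2]}
  5. create(b)  ⇒  FFF...........  {a→[0, 2]; b→[1]}
  6. append(b, 1)  ⇒  FFFF..........  {a→[0, 2]; b→[1, 3]}
  7. unlink(b)  ⇒  F.F...........  {a→[0, 2]}
  8. create(b)  ⇒  FFF...........  {a→[0, 2]; b→[1]}
  9. unlink(a)  ⇒  .F............  {b→[1]}

bitmap = .F............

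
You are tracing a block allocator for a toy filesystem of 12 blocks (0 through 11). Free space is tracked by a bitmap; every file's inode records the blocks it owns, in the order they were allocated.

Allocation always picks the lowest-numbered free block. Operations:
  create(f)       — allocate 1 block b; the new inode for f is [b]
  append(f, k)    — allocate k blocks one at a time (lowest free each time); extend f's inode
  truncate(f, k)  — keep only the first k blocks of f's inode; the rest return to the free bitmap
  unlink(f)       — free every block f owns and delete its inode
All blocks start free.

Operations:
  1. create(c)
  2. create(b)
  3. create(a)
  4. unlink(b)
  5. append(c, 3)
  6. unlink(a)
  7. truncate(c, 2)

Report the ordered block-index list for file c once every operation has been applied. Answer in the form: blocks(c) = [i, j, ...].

[1] create(c) — c=0 (map F...........)
[2] create(b) — b=1 c=0 (map FF..........)
[3] create(a) — a=2 b=1 c=0 (map FFF.........)
[4] unlink(b) — a=2 c=0 (map F.F.........)
[5] append(c, 3) — a=2 c=0,1,3,4 (map FFFFF.......)
[6] unlink(a) — c=0,1,3,4 (map FF.FF.......)
[7] truncate(c, 2) — c=0,1 (map FF..........)

blocks(c) = [0, 1]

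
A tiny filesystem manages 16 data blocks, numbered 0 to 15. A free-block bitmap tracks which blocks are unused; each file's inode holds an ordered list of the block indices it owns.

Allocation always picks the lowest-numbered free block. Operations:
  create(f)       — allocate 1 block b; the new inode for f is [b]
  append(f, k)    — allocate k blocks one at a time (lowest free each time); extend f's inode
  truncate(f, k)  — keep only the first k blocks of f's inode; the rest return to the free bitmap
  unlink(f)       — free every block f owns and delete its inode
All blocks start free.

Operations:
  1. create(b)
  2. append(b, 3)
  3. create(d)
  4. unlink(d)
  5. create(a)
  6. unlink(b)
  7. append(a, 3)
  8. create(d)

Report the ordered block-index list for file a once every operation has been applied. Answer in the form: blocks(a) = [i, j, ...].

  1. create(b)  ⇒  F...............  {b→[0]}
  2. append(b, 3)  ⇒  FFFF............  {b→[0, 1, 2, 3]}
  3. create(d)  ⇒  FFFFF...........  {b→[0, 1, 2, 3]; d→[4]}
  4. unlink(d)  ⇒  FFFF............  {b→[0, 1, 2, 3]}
  5. create(a)  ⇒  FFFFF...........  {a→[4]; b→[0, 1, 2, 3]}
  6. unlink(b)  ⇒  ....F...........  {a→[4]}
  7. append(a, 3)  ⇒  FFF.F...........  {a→[4, 0, 1, 2]}
  8. create(d)  ⇒  FFFFF...........  {a→[4, 0, 1, 2]; d→[3]}

blocks(a) = [4, 0, 1, 2]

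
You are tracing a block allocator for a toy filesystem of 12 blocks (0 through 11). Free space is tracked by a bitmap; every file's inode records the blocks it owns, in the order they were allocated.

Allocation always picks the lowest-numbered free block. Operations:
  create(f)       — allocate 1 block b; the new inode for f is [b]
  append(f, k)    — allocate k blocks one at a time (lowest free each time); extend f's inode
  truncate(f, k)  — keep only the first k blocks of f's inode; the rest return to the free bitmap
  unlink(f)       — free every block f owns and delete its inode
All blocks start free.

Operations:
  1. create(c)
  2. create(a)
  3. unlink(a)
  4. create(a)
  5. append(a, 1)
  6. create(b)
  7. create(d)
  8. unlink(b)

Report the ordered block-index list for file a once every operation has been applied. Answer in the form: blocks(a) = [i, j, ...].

after create(c) → c:[0]  free=[F...........]
after create(a) → a:[1], c:[0]  free=[FF..........]
after unlink(a) → c:[0]  free=[F...........]
after create(a) → a:[1], c:[0]  free=[FF..........]
after append(a, 1) → a:[1, 2], c:[0]  free=[FFF.........]
after create(b) → a:[1, 2], b:[3], c:[0]  free=[FFFF........]
after create(d) → a:[1, 2], b:[3], c:[0], d:[4]  free=[FFFFF.......]
after unlink(b) → a:[1, 2], c:[0], d:[4]  free=[FFF.F.......]

blocks(a) = [1, 2]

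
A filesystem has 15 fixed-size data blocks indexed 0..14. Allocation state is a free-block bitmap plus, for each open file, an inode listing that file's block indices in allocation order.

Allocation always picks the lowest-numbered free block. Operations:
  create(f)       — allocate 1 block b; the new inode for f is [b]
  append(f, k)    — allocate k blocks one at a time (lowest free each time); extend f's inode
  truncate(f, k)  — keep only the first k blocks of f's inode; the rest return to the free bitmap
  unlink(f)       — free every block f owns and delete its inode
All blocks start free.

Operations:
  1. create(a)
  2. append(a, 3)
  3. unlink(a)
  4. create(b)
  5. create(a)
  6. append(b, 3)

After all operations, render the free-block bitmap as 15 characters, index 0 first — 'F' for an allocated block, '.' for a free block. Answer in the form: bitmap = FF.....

create(a): bitmap=F.............. | a=[0]
append(a, 3): bitmap=FFFF........... | a=[0, 1, 2, 3]
unlink(a): bitmap=............... | 
create(b): bitmap=F.............. | b=[0]
create(a): bitmap=FF............. | a=[1] b=[0]
append(b, 3): bitmap=FFFFF.......... | a=[1] b=[0, 2, 3, 4]

bitmap = FFFFF..........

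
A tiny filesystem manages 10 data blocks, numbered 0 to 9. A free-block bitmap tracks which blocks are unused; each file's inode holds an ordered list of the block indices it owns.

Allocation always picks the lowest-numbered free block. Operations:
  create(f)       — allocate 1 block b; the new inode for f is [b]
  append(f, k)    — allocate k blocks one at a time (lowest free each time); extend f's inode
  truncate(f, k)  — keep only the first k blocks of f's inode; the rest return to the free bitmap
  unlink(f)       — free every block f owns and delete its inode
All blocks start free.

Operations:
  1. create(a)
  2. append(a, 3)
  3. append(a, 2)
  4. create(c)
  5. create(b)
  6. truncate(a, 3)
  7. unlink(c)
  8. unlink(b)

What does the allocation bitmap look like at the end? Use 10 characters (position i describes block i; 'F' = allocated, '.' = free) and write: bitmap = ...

bitmap = FFF.......

  1. create(a)  ⇒  F.........  {a→[0]}
  2. append(a, 3)  ⇒  FFFF......  {a→[0, 1, 2, 3]}
  3. append(a, 2)  ⇒  FFFFFF....  {a→[0, 1, 2, 3, 4, 5]}
  4. create(c)  ⇒  FFFFFFF...  {a→[0, 1, 2, 3, 4, 5]; c→[6]}
  5. create(b)  ⇒  FFFFFFFF..  {a→[0, 1, 2, 3, 4, 5]; b→[7]; c→[6]}
  6. truncate(a, 3)  ⇒  FFF...FF..  {a→[0, 1, 2]; b→[7]; c→[6]}
  7. unlink(c)  ⇒  FFF....F..  {a→[0, 1, 2]; b→[7]}
  8. unlink(b)  ⇒  FFF.......  {a→[0, 1, 2]}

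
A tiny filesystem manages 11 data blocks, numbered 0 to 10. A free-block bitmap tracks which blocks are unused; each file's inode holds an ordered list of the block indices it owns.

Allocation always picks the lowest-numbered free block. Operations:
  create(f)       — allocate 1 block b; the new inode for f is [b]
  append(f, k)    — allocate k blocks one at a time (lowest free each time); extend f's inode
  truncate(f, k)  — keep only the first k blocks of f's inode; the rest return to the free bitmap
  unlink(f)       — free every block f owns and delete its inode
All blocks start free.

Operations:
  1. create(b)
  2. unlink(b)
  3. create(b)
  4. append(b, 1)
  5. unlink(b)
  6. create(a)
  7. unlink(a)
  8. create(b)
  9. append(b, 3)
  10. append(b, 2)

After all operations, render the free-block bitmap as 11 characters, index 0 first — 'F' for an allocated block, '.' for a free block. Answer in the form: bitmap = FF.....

[1] create(b) — b=0 (map F..........)
[2] unlink(b) —  (map ...........)
[3] create(b) — b=0 (map F..........)
[4] append(b, 1) — b=0,1 (map FF.........)
[5] unlink(b) —  (map ...........)
[6] create(a) — a=0 (map F..........)
[7] unlink(a) —  (map ...........)
[8] create(b) — b=0 (map F..........)
[9] append(b, 3) — b=0,1,2,3 (map FFFF.......)
[10] append(b, 2) — b=0,1,2,3,4,5 (map FFFFFF.....)

bitmap = FFFFFF.....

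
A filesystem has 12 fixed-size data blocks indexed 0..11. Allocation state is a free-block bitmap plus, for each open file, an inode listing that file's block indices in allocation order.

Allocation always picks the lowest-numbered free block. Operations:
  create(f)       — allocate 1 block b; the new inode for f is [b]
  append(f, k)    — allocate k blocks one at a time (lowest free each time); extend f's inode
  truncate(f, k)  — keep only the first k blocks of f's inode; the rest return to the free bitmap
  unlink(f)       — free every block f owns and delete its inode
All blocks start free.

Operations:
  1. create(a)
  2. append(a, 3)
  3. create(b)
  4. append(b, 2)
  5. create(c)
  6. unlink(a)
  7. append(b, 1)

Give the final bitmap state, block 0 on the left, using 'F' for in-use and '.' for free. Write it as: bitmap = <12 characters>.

after create(a) → a:[0]  free=[F...........]
after append(a, 3) → a:[0, 1, 2, 3]  free=[FFFF........]
after create(b) → a:[0, 1, 2, 3], b:[4]  free=[FFFFF.......]
after append(b, 2) → a:[0, 1, 2, 3], b:[4, 5, 6]  free=[FFFFFFF.....]
after create(c) → a:[0, 1, 2, 3], b:[4, 5, 6], c:[7]  free=[FFFFFFFF....]
after unlink(a) → b:[4, 5, 6], c:[7]  free=[....FFFF....]
after append(b, 1) → b:[4, 5, 6, 0], c:[7]  free=[F...FFFF....]

bitmap = F...FFFF....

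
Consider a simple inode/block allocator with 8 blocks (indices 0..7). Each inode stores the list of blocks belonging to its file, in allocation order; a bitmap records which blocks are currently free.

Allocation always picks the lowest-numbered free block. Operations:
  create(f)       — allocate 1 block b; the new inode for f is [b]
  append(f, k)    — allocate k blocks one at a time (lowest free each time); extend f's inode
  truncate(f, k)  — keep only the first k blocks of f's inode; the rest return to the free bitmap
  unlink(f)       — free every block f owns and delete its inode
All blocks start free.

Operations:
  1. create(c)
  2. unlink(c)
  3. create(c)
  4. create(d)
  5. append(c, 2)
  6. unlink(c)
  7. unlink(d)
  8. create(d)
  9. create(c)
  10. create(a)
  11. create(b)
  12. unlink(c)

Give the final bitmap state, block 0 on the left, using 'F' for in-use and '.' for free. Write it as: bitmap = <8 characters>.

bitmap = F.FF....

after create(c) → c:[0]  free=[F.......]
after unlink(c) →   free=[........]
after create(c) → c:[0]  free=[F.......]
after create(d) → c:[0], d:[1]  free=[FF......]
after append(c, 2) → c:[0, 2, 3], d:[1]  free=[FFFF....]
after unlink(c) → d:[1]  free=[.F......]
after unlink(d) →   free=[........]
after create(d) → d:[0]  free=[F.......]
after create(c) → c:[1], d:[0]  free=[FF......]
after create(a) → a:[2], c:[1], d:[0]  free=[FFF.....]
after create(b) → a:[2], b:[3], c:[1], d:[0]  free=[FFFF....]
after unlink(c) → a:[2], b:[3], d:[0]  free=[F.FF....]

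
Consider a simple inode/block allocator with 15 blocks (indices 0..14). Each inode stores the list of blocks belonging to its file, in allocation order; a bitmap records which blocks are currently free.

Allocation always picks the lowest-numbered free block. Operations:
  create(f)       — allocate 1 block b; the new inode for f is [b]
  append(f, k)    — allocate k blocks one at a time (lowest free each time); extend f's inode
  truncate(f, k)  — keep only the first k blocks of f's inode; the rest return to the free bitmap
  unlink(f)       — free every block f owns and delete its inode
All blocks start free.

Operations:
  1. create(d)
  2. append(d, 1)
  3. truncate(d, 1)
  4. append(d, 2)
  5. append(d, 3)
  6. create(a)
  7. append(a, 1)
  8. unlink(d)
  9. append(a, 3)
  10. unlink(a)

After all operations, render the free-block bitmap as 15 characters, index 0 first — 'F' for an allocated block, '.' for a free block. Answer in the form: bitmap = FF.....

after create(d) → d:[0]  free=[F..............]
after append(d, 1) → d:[0, 1]  free=[FF.............]
after truncate(d, 1) → d:[0]  free=[F..............]
after append(d, 2) → d:[0, 1, 2]  free=[FFF............]
after append(d, 3) → d:[0, 1, 2, 3, 4, 5]  free=[FFFFFF.........]
after create(a) → a:[6], d:[0, 1, 2, 3, 4, 5]  free=[FFFFFFF........]
after append(a, 1) → a:[6, 7], d:[0, 1, 2, 3, 4, 5]  free=[FFFFFFFF.......]
after unlink(d) → a:[6, 7]  free=[......FF.......]
after append(a, 3) → a:[6, 7, 0, 1, 2]  free=[FFF...FF.......]
after unlink(a) →   free=[...............]

bitmap = ...............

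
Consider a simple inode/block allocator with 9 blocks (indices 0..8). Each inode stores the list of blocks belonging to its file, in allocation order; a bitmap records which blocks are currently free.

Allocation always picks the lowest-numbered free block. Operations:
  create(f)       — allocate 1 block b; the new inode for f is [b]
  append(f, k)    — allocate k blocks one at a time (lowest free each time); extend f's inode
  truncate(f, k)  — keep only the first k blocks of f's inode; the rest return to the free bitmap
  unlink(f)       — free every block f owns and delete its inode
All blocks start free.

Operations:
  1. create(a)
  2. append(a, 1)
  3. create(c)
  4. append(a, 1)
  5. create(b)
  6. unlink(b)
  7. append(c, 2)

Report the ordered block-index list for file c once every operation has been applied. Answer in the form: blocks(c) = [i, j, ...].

blocks(c) = [2, 4, 5]

[1] create(a) — a=0 (map F........)
[2] append(a, 1) — a=0,1 (map FF.......)
[3] create(c) — a=0,1 c=2 (map FFF......)
[4] append(a, 1) — a=0,1,3 c=2 (map FFFF.....)
[5] create(b) — a=0,1,3 b=4 c=2 (map FFFFF....)
[6] unlink(b) — a=0,1,3 c=2 (map FFFF.....)
[7] append(c, 2) — a=0,1,3 c=2,4,5 (map FFFFFF...)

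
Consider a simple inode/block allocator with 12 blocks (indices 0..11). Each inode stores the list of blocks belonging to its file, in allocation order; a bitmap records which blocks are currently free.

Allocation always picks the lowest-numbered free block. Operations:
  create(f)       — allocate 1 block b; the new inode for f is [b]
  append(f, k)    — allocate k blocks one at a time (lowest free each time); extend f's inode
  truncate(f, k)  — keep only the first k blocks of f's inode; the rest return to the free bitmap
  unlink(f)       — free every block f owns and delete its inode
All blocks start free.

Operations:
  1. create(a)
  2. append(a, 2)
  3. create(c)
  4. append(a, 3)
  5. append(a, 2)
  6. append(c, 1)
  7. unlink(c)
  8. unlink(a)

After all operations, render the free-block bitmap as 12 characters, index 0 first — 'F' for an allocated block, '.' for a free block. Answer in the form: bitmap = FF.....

bitmap = ............

  1. create(a)  ⇒  F...........  {a→[0]}
  2. append(a, 2)  ⇒  FFF.........  {a→[0, 1, 2]}
  3. create(c)  ⇒  FFFF........  {a→[0, 1, 2]; c→[3]}
  4. append(a, 3)  ⇒  FFFFFFF.....  {a→[0, 1, 2, 4, 5, 6]; c→[3]}
  5. append(a, 2)  ⇒  FFFFFFFFF...  {a→[0, 1, 2, 4, 5, 6, 7, 8]; c→[3]}
  6. append(c, 1)  ⇒  FFFFFFFFFF..  {a→[0, 1, 2, 4, 5, 6, 7, 8]; c→[3, 9]}
  7. unlink(c)  ⇒  FFF.FFFFF...  {a→[0, 1, 2, 4, 5, 6, 7, 8]}
  8. unlink(a)  ⇒  ............  {}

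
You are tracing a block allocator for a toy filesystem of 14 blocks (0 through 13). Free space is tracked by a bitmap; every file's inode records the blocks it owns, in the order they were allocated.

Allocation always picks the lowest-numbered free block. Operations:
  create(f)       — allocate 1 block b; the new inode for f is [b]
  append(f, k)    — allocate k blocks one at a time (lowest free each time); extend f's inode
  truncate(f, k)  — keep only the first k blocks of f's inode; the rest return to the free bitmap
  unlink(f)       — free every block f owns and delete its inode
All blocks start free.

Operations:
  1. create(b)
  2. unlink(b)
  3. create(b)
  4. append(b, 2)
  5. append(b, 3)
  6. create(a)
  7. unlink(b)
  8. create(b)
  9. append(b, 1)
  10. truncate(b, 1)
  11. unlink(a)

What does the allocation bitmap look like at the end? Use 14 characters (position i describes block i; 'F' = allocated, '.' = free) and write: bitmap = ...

bitmap = F.............

  1. create(b)  ⇒  F.............  {b→[0]}
  2. unlink(b)  ⇒  ..............  {}
  3. create(b)  ⇒  F.............  {b→[0]}
  4. append(b, 2)  ⇒  FFF...........  {b→[0, 1, 2]}
  5. append(b, 3)  ⇒  FFFFFF........  {b→[0, 1, 2, 3, 4, 5]}
  6. create(a)  ⇒  FFFFFFF.......  {a→[6]; b→[0, 1, 2, 3, 4, 5]}
  7. unlink(b)  ⇒  ......F.......  {a→[6]}
  8. create(b)  ⇒  F.....F.......  {a→[6]; b→[0]}
  9. append(b, 1)  ⇒  FF....F.......  {a→[6]; b→[0, 1]}
  10. truncate(b, 1)  ⇒  F.....F.......  {a→[6]; b→[0]}
  11. unlink(a)  ⇒  F.............  {b→[0]}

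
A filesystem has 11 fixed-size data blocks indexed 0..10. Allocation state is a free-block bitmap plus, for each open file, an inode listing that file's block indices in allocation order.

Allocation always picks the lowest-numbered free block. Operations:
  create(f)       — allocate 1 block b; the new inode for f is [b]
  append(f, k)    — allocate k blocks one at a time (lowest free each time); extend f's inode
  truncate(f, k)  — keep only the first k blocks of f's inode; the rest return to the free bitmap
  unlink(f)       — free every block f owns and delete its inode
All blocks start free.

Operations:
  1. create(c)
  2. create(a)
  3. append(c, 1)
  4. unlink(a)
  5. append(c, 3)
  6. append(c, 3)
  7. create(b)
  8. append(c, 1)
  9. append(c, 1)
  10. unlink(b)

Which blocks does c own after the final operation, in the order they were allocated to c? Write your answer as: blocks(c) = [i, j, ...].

create(c): bitmap=F.......... | c=[0]
create(a): bitmap=FF......... | a=[1] c=[0]
append(c, 1): bitmap=FFF........ | a=[1] c=[0, 2]
unlink(a): bitmap=F.F........ | c=[0, 2]
append(c, 3): bitmap=FFFFF...... | c=[0, 2, 1, 3, 4]
append(c, 3): bitmap=FFFFFFFF... | c=[0, 2, 1, 3, 4, 5, 6, 7]
create(b): bitmap=FFFFFFFFF.. | b=[8] c=[0, 2, 1, 3, 4, 5, 6, 7]
append(c, 1): bitmap=FFFFFFFFFF. | b=[8] c=[0, 2, 1, 3, 4, 5, 6, 7, 9]
append(c, 1): bitmap=FFFFFFFFFFF | b=[8] c=[0, 2, 1, 3, 4, 5, 6, 7, 9, 10]
unlink(b): bitmap=FFFFFFFF.FF | c=[0, 2, 1, 3, 4, 5, 6, 7, 9, 10]

blocks(c) = [0, 2, 1, 3, 4, 5, 6, 7, 9, 10]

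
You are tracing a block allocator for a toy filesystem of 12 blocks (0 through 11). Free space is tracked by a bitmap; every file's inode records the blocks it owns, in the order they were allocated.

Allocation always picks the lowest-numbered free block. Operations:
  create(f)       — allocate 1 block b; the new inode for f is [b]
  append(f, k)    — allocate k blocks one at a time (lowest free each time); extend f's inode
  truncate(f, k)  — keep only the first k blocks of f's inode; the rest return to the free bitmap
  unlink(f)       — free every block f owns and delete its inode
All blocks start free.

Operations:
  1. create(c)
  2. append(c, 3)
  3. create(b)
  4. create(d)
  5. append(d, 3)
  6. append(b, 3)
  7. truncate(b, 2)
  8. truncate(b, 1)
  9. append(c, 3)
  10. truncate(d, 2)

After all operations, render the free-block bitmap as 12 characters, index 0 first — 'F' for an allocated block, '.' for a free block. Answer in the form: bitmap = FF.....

after create(c) → c:[0]  free=[F...........]
after append(c, 3) → c:[0, 1, 2, 3]  free=[FFFF........]
after create(b) → b:[4], c:[0, 1, 2, 3]  free=[FFFFF.......]
after create(d) → b:[4], c:[0, 1, 2, 3], d:[5]  free=[FFFFFF......]
after append(d, 3) → b:[4], c:[0, 1, 2, 3], d:[5, 6, 7, 8]  free=[FFFFFFFFF...]
after append(b, 3) → b:[4, 9, 10, 11], c:[0, 1, 2, 3], d:[5, 6, 7, 8]  free=[FFFFFFFFFFFF]
after truncate(b, 2) → b:[4, 9], c:[0, 1, 2, 3], d:[5, 6, 7, 8]  free=[FFFFFFFFFF..]
after truncate(b, 1) → b:[4], c:[0, 1, 2, 3], d:[5, 6, 7, 8]  free=[FFFFFFFFF...]
after append(c, 3) → b:[4], c:[0, 1, 2, 3, 9, 10, 11], d:[5, 6, 7, 8]  free=[FFFFFFFFFFFF]
after truncate(d, 2) → b:[4], c:[0, 1, 2, 3, 9, 10, 11], d:[5, 6]  free=[FFFFFFF..FFF]

bitmap = FFFFFFF..FFF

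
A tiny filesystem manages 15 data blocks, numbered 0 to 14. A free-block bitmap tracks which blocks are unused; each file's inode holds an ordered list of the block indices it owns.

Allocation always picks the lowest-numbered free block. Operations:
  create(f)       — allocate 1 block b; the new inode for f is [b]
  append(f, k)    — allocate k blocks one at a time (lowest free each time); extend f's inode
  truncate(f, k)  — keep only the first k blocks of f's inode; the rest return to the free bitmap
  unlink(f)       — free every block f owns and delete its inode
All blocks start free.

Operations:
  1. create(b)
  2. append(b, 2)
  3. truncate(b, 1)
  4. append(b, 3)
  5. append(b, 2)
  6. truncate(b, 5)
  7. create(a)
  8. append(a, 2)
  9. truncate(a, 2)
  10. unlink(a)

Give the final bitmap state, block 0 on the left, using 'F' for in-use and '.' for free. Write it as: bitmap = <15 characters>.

create(b): bitmap=F.............. | b=[0]
append(b, 2): bitmap=FFF............ | b=[0, 1, 2]
truncate(b, 1): bitmap=F.............. | b=[0]
append(b, 3): bitmap=FFFF........... | b=[0, 1, 2, 3]
append(b, 2): bitmap=FFFFFF......... | b=[0, 1, 2, 3, 4, 5]
truncate(b, 5): bitmap=FFFFF.......... | b=[0, 1, 2, 3, 4]
create(a): bitmap=FFFFFF......... | a=[5] b=[0, 1, 2, 3, 4]
append(a, 2): bitmap=FFFFFFFF....... | a=[5, 6, 7] b=[0, 1, 2, 3, 4]
truncate(a, 2): bitmap=FFFFFFF........ | a=[5, 6] b=[0, 1, 2, 3, 4]
unlink(a): bitmap=FFFFF.......... | b=[0, 1, 2, 3, 4]

bitmap = FFFFF..........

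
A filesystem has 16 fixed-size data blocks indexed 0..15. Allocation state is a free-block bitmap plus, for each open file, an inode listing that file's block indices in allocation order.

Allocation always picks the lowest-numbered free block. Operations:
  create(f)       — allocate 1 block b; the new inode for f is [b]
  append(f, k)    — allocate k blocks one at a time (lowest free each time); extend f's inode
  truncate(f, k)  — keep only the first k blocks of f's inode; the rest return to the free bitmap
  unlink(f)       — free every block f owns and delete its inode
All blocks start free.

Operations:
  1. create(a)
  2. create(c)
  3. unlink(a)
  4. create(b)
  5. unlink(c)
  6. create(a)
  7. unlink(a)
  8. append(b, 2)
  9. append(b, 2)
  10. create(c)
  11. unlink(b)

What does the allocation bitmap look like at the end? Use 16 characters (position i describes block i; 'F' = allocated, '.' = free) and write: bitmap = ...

bitmap = .....F..........

create(a): bitmap=F............... | a=[0]
create(c): bitmap=FF.............. | a=[0] c=[1]
unlink(a): bitmap=.F.............. | c=[1]
create(b): bitmap=FF.............. | b=[0] c=[1]
unlink(c): bitmap=F............... | b=[0]
create(a): bitmap=FF.............. | a=[1] b=[0]
unlink(a): bitmap=F............... | b=[0]
append(b, 2): bitmap=FFF............. | b=[0, 1, 2]
append(b, 2): bitmap=FFFFF........... | b=[0, 1, 2, 3, 4]
create(c): bitmap=FFFFFF.......... | b=[0, 1, 2, 3, 4] c=[5]
unlink(b): bitmap=.....F.......... | c=[5]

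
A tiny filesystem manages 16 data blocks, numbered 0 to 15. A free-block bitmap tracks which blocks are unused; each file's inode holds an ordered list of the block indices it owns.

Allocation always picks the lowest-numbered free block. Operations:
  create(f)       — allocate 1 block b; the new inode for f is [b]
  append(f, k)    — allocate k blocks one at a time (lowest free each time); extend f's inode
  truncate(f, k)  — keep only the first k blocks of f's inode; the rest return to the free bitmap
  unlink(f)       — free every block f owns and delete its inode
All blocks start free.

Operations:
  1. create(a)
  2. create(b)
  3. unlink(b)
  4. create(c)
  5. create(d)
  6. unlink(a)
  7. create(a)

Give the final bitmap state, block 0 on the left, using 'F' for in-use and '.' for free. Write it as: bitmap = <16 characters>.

bitmap = FFF.............

[1] create(a) — a=0 (map F...............)
[2] create(b) — a=0 b=1 (map FF..............)
[3] unlink(b) — a=0 (map F...............)
[4] create(c) — a=0 c=1 (map FF..............)
[5] create(d) — a=0 c=1 d=2 (map FFF.............)
[6] unlink(a) — c=1 d=2 (map .FF.............)
[7] create(a) — a=0 c=1 d=2 (map FFF.............)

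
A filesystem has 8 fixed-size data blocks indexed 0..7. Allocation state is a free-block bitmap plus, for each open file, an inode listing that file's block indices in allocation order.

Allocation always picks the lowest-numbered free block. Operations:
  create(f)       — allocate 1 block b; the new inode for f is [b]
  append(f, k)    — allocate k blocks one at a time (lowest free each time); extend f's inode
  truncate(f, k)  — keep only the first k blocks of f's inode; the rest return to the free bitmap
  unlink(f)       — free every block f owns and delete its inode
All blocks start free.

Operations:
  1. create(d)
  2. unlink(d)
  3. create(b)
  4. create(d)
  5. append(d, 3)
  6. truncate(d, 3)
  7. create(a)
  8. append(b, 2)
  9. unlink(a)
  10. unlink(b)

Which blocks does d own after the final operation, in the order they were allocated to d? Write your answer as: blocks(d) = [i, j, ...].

blocks(d) = [1, 2, 3]

  1. create(d)  ⇒  F.......  {d→[0]}
  2. unlink(d)  ⇒  ........  {}
  3. create(b)  ⇒  F.......  {b→[0]}
  4. create(d)  ⇒  FF......  {b→[0]; d→[1]}
  5. append(d, 3)  ⇒  FFFFF...  {b→[0]; d→[1, 2, 3, 4]}
  6. truncate(d, 3)  ⇒  FFFF....  {b→[0]; d→[1, 2, 3]}
  7. create(a)  ⇒  FFFFF...  {a→[4]; b→[0]; d→[1, 2, 3]}
  8. append(b, 2)  ⇒  FFFFFFF.  {a→[4]; b→[0, 5, 6]; d→[1, 2, 3]}
  9. unlink(a)  ⇒  FFFF.FF.  {b→[0, 5, 6]; d→[1, 2, 3]}
  10. unlink(b)  ⇒  .FFF....  {d→[1, 2, 3]}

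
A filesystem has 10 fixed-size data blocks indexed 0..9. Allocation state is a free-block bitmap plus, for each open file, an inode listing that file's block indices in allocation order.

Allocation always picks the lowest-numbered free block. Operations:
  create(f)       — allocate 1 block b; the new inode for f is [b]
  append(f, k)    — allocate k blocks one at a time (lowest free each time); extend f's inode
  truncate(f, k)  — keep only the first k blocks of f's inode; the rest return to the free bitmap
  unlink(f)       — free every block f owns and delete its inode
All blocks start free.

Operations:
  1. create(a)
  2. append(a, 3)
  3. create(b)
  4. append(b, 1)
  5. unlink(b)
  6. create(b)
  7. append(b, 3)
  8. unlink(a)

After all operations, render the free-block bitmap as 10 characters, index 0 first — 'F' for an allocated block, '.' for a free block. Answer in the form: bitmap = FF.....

create(a): bitmap=F......... | a=[0]
append(a, 3): bitmap=FFFF...... | a=[0, 1, 2, 3]
create(b): bitmap=FFFFF..... | a=[0, 1, 2, 3] b=[4]
append(b, 1): bitmap=FFFFFF.... | a=[0, 1, 2, 3] b=[4, 5]
unlink(b): bitmap=FFFF...... | a=[0, 1, 2, 3]
create(b): bitmap=FFFFF..... | a=[0, 1, 2, 3] b=[4]
append(b, 3): bitmap=FFFFFFFF.. | a=[0, 1, 2, 3] b=[4, 5, 6, 7]
unlink(a): bitmap=....FFFF.. | b=[4, 5, 6, 7]

bitmap = ....FFFF..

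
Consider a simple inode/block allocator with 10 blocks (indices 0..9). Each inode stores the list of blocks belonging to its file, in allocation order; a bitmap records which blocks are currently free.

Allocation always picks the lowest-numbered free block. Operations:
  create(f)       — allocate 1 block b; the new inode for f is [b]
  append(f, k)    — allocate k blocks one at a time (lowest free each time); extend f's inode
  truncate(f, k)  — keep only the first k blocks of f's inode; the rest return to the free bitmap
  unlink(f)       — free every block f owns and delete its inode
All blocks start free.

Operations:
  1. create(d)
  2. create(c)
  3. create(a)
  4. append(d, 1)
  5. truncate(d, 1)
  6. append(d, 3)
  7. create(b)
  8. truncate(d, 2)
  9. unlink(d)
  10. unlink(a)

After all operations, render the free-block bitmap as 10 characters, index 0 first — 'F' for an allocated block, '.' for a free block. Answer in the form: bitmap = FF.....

after create(d) → d:[0]  free=[F.........]
after create(c) → c:[1], d:[0]  free=[FF........]
after create(a) → a:[2], c:[1], d:[0]  free=[FFF.......]
after append(d, 1) → a:[2], c:[1], d:[0, 3]  free=[FFFF......]
after truncate(d, 1) → a:[2], c:[1], d:[0]  free=[FFF.......]
after append(d, 3) → a:[2], c:[1], d:[0, 3, 4, 5]  free=[FFFFFF....]
after create(b) → a:[2], b:[6], c:[1], d:[0, 3, 4, 5]  free=[FFFFFFF...]
after truncate(d, 2) → a:[2], b:[6], c:[1], d:[0, 3]  free=[FFFF..F...]
after unlink(d) → a:[2], b:[6], c:[1]  free=[.FF...F...]
after unlink(a) → b:[6], c:[1]  free=[.F....F...]

bitmap = .F....F...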